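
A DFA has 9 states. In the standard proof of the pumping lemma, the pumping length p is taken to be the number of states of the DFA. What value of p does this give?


Pumping lemma for regular languages (standard proof):
Take p = |Q|, the number of DFA states.
Any string of length >= |Q| passes through |Q|+1 states while reading its first |Q| symbols,
so by pigeonhole some state repeats, giving the loop that can be pumped.
Here |Q| = 9
Therefore the proof uses p = 9

9


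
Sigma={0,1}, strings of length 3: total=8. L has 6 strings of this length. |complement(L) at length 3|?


Alphabet: {0,1}
String length: 3
Total strings of length 3 = 2^3 = 8
Strings in L = 6
Complement = total - |L|
= 8 - 6
= 2

2


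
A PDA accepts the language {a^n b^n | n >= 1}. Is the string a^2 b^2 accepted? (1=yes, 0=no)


Language requires equal numbers of a's and b's
PDA pushes for each 'a', pops for each 'b'
Number of a's = 2
Number of b's = 2
2 == 2 -> Accept

1


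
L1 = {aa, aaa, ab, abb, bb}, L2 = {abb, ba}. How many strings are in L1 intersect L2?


L1 = {aa, aaa, ab, abb, bb}
L2 = {abb, ba}
Checking each string in L1 against L2:
  'aa': in L2? No
  'aaa': in L2? No
  'ab': in L2? No
  'abb': in L2? Yes
  'bb': in L2? No
Intersection = {abb}
|L1 ∩ L2| = 1

1


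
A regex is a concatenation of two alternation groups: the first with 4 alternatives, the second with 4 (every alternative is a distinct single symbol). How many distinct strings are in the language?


First group: 4 alternatives
Second group: 4 alternatives
Concatenation: each choice from group 1 pairs with each from group 2
Total = 4 x 4 = 16

16


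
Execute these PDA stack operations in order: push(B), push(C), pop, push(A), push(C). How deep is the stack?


Tracing stack operations:
  push(B) -> stack = [B], depth=1
  push(C) -> stack = [B,C], depth=2
  pop -> removed C, stack = [B], depth=1
  push(A) -> stack = [B,A], depth=2
  push(C) -> stack = [B,A,C], depth=3
Final depth = 3

3


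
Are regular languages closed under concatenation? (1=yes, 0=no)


Regular languages are closed under:
- Union (DFA product construction)
- Intersection (DFA product construction)
- Complement (swap accept/reject states)
- Concatenation (NFA construction)
- Kleene star (NFA construction)
concatenation is in this list
Therefore: closed

1


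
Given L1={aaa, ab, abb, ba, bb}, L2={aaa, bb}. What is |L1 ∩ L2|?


L1 = {aaa, ab, abb, ba, bb}
L2 = {aaa, bb}
Checking each string in L1 against L2:
  'aaa': in L2? Yes
  'ab': in L2? No
  'abb': in L2? No
  'ba': in L2? No
  'bb': in L2? Yes
Intersection = {aaa, bb}
|L1 ∩ L2| = 2

2


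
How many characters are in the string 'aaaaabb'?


String: 'aaaaabb'
Counting characters:
  'a' appears 5 time(s)
  'b' appears 2 time(s)
Total length = 5 + 2 = 7

7


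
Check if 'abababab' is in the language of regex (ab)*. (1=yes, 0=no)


Pattern: (ab)*
String: 'abababab'
Pattern requires: zero or more repetitions of 'ab'
Pairs: ['ab', 'ab', 'ab', 'ab']
All pairs are 'ab'? Yes
Result: 1

1


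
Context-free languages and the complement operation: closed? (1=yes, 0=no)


CFL closure properties:
  Closed under: union, concatenation, Kleene star
  NOT closed under: intersection, complement
Operation 'complement' is in not-closed list -> No (not closed)

0


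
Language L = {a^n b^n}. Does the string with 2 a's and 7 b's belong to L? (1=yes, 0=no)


Language requires equal numbers of a's and b's
PDA pushes for each 'a', pops for each 'b'
Number of a's = 2
Number of b's = 7
2 != 7 -> Reject

0


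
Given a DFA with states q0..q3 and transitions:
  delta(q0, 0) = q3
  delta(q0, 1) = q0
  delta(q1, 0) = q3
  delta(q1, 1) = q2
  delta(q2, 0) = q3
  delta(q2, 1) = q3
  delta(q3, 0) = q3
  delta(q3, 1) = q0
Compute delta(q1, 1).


Looking up transition function:
delta(q1, 1) in the table
Row: q1, Column: 1
Result: q2

q2


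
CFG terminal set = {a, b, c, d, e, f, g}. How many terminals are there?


Terminal symbols: a, b, c, d, e, f, g
Counting each: a (#1), b (#2), c (#3), d (#4), e (#5), f (#6), g (#7)
Total = 7

7


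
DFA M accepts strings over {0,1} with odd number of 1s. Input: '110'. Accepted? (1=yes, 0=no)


DFA has 2 states: q_even (start, accept=no) and q_odd
Processing string '110' character by character:
  Position 0: read '1', 1-count=1 -> q_odd
  Position 1: read '1', 1-count=2 -> q_even
  Position 2: read '0', 1-count=2 -> q_even (no change)
Final state: q_even, total 1s = 2 (even); the DFA requires an odd count -> reject

0


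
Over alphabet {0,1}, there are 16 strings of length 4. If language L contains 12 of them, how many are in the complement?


Alphabet: {0,1}
String length: 4
Total strings of length 4 = 2^4 = 16
Strings in L = 12
Complement = total - |L|
= 16 - 12
= 4

4


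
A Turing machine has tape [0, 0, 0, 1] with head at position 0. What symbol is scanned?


Tape: [0, 0, 0, 1]
Positions: 0 1 2 3
Values:    0 0 0 1
Head at position 0
tape[0] = 0

0


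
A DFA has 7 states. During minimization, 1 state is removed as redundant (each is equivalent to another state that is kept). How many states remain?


Original DFA: 7 states
Redundant states removed: 1
Minimized states = original - removed
= 7 - 1
= 6

6


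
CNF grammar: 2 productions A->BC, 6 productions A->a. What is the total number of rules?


CNF allows two rule forms:
  A -> BC (binary): 2 rules
  A -> a (terminal): 6 rules
Total = 2 + 6 = 8

8


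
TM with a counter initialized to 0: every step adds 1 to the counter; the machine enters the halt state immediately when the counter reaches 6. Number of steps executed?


Counter starts at 0. Counting sequence:
  Step 1: counter = 1
  Step 2: counter = 2
  Step 3: counter = 3
  Step 4: counter = 4
  Step 5: counter = 5
  Step 6: counter = 6
Counter reached 6 -> halt
Total steps = 6

6


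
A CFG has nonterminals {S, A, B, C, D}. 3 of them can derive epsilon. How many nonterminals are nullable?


Nonterminals: {S, A, B, C, D}
A nonterminal is nullable if it can derive epsilon
Counting nullable nonterminals: 3
Total nullable = 3

3


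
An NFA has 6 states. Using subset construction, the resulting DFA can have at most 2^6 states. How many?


NFA has 6 states
Subset construction: each DFA state = subset of NFA states
Maximum subsets = 2^6
2^6 = 64

64


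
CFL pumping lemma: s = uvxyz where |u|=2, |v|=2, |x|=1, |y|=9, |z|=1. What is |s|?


|s| = |u| + |v| + |x| + |y| + |z|
= 2 + 2 + 1 + 9 + 1
= 4 + 1 + 10
= 5 + 10
= 15

15


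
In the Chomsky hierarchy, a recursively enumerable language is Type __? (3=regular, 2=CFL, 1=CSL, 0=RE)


Chomsky hierarchy levels:
  Type 3: Regular (DFA/NFA/regex)
  Type 2: Context-free (PDA)
  Type 1: Context-sensitive
  Type 0: Recursively enumerable (TM)
'recursively enumerable' corresponds to Type 0

0


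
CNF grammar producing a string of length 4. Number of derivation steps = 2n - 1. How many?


Chomsky Normal Form derivation:
String length n = 4
Each step either:
  - Splits a nonterminal into two (n-1 such steps)
  - Converts a nonterminal to terminal (n such steps)
Total = (n-1) + n = 2n - 1
= 2(4) - 1
= 8 - 1
= 7

7


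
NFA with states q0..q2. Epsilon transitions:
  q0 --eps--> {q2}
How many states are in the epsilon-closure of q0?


Starting from q0
Initialize closure = {q0}
Follow epsilon from q0 -> add q2
Final closure: {q0, q2}
Size = 2

2


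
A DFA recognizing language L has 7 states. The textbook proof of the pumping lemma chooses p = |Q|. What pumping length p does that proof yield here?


Pumping lemma for regular languages (standard proof):
Take p = |Q|, the number of DFA states.
Any string of length >= |Q| passes through |Q|+1 states while reading its first |Q| symbols,
so by pigeonhole some state repeats, giving the loop that can be pumped.
Here |Q| = 7
Therefore the proof uses p = 7

7


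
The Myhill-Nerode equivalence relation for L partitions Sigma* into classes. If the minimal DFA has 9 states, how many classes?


Myhill-Nerode theorem:
Number of equivalence classes = number of states in minimal DFA
Minimal DFA states = 9
Therefore equivalence classes = 9

9


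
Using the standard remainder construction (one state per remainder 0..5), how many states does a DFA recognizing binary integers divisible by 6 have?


Divisibility by 6 is tracked via the remainder mod 6: 0, 1, ..., 5
The construction assigns one state to each remainder
Number of remainders = 6

6


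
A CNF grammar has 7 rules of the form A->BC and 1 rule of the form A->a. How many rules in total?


CNF allows two rule forms:
  A -> BC (binary): 7 rules
  A -> a (terminal): 1 rule
Total = 7 + 1 = 8

8


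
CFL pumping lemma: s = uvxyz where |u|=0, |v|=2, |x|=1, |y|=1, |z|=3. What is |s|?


|s| = |u| + |v| + |x| + |y| + |z|
= 0 + 2 + 1 + 1 + 3
= 2 + 1 + 4
= 3 + 4
= 7

7


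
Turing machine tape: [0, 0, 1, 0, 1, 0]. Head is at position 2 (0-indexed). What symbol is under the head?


Tape: [0, 0, 1, 0, 1, 0]
Positions: 0 1 2 3 4 5
Values:    0 0 1 0 1 0
Head at position 2
tape[2] = 1

1


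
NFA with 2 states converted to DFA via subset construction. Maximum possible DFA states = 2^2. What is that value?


NFA has 2 states
Subset construction: each DFA state = subset of NFA states
Maximum subsets = 2^2
2^2 = 4

4


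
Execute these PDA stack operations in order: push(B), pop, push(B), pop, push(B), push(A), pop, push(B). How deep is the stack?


Tracing stack operations:
  push(B) -> stack = [B], depth=1
  pop -> removed B, stack = [], depth=0
  push(B) -> stack = [B], depth=1
  pop -> removed B, stack = [], depth=0
  push(B) -> stack = [B], depth=1
  push(A) -> stack = [B,A], depth=2
  pop -> removed A, stack = [B], depth=1
  push(B) -> stack = [B,B], depth=2
Final depth = 2

2


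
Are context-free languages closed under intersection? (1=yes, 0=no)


CFL closure properties:
  Closed under: union, concatenation, Kleene star
  NOT closed under: intersection, complement
Operation 'intersection' is in not-closed list -> No (not closed)

0


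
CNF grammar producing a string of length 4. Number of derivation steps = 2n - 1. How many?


Chomsky Normal Form derivation:
String length n = 4
Each step either:
  - Splits a nonterminal into two (n-1 such steps)
  - Converts a nonterminal to terminal (n such steps)
Total = (n-1) + n = 2n - 1
= 2(4) - 1
= 8 - 1
= 7

7


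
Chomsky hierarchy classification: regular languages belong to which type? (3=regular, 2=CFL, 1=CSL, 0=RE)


Chomsky hierarchy levels:
  Type 3: Regular (DFA/NFA/regex)
  Type 2: Context-free (PDA)
  Type 1: Context-sensitive
  Type 0: Recursively enumerable (TM)
'regular' corresponds to Type 3

3


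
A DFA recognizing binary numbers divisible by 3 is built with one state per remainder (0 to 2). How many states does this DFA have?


Divisibility by 3 is tracked via the remainder mod 3: 0, 1, ..., 2
The construction assigns one state to each remainder
Number of remainders = 3

3


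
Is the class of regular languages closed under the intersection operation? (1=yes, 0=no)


Regular languages are closed under:
- Union (DFA product construction)
- Intersection (DFA product construction)
- Complement (swap accept/reject states)
- Concatenation (NFA construction)
- Kleene star (NFA construction)
intersection is in this list
Therefore: closed

1


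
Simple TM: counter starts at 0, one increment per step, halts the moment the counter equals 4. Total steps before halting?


Counter starts at 0. Counting sequence:
  Step 1: counter = 1
  Step 2: counter = 2
  Step 3: counter = 3
  Step 4: counter = 4
Counter reached 4 -> halt
Total steps = 4

4


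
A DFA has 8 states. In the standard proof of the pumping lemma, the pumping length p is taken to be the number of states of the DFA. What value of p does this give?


Pumping lemma for regular languages (standard proof):
Take p = |Q|, the number of DFA states.
Any string of length >= |Q| passes through |Q|+1 states while reading its first |Q| symbols,
so by pigeonhole some state repeats, giving the loop that can be pumped.
Here |Q| = 8
Therefore the proof uses p = 8

8


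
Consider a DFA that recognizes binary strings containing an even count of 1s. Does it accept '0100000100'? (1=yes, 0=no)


DFA has 2 states: q_even (start, accept=yes) and q_odd
Processing string '0100000100' character by character:
  Position 0: read '0', 1-count=0 -> q_even (no change)
  Position 1: read '1', 1-count=1 -> q_odd
  Position 2: read '0', 1-count=1 -> q_odd (no change)
  Position 3: read '0', 1-count=1 -> q_odd (no change)
  Position 4: read '0', 1-count=1 -> q_odd (no change)
  Position 5: read '0', 1-count=1 -> q_odd (no change)
  Position 6: read '0', 1-count=1 -> q_odd (no change)
  Position 7: read '1', 1-count=2 -> q_even
  Position 8: read '0', 1-count=2 -> q_even (no change)
  Position 9: read '0', 1-count=2 -> q_even (no change)
Final state: q_even, total 1s = 2 (even); the DFA requires an even count -> accept

1


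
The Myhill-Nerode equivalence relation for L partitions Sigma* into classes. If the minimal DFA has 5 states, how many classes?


Myhill-Nerode theorem:
Number of equivalence classes = number of states in minimal DFA
Minimal DFA states = 5
Therefore equivalence classes = 5

5


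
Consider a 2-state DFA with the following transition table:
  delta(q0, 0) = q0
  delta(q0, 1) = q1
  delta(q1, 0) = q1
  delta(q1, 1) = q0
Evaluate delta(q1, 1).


Looking up transition function:
delta(q1, 1) in the table
Row: q1, Column: 1
Result: q0

q0


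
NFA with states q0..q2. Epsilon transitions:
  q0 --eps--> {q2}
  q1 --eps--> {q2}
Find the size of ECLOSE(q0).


Starting from q0
Initialize closure = {q0}
Follow epsilon from q0 -> add q2
Final closure: {q0, q2}
Size = 2

2


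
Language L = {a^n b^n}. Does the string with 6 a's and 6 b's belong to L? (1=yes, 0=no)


Language requires equal numbers of a's and b's
PDA pushes for each 'a', pops for each 'b'
Number of a's = 6
Number of b's = 6
6 == 6 -> Accept

1


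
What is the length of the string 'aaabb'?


String: 'aaabb'
Counting characters:
  'a' appears 3 time(s)
  'b' appears 2 time(s)
Total length = 3 + 2 = 5

5


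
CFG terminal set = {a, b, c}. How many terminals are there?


Terminal symbols: a, b, c
Counting each: a (#1), b (#2), c (#3)
Total = 3

3


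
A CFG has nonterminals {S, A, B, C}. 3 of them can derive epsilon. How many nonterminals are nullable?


Nonterminals: {S, A, B, C}
A nonterminal is nullable if it can derive epsilon
Counting nullable nonterminals: 3
Total nullable = 3

3


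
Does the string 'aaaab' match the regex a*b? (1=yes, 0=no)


Pattern: a*b
String: 'aaaab'
Pattern requires: zero or more 'a's followed by exactly one 'b'
Found 4 leading 'a's
Remaining: 'b'
Remaining is exactly 'b' -> match
Result: 1

1


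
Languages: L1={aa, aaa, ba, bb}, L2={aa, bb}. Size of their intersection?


L1 = {aa, aaa, ba, bb}
L2 = {aa, bb}
Checking each string in L1 against L2:
  'aa': in L2? Yes
  'aaa': in L2? No
  'ba': in L2? No
  'bb': in L2? Yes
Intersection = {aa, bb}
|L1 ∩ L2| = 2

2


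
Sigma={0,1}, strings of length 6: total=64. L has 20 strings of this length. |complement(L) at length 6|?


Alphabet: {0,1}
String length: 6
Total strings of length 6 = 2^6 = 64
Strings in L = 20
Complement = total - |L|
= 64 - 20
= 44

44


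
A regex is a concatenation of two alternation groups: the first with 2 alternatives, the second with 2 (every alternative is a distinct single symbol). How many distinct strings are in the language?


First group: 2 alternatives
Second group: 2 alternatives
Concatenation: each choice from group 1 pairs with each from group 2
Total = 2 x 2 = 4

4


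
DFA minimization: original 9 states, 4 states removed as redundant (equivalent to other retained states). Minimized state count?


Original DFA: 9 states
Redundant states removed: 4
Minimized states = original - removed
= 9 - 4
= 5

5


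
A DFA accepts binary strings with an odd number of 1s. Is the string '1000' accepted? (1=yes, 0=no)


DFA has 2 states: q_even (start, accept=no) and q_odd
Processing string '1000' character by character:
  Position 0: read '1', 1-count=1 -> q_odd
  Position 1: read '0', 1-count=1 -> q_odd (no change)
  Position 2: read '0', 1-count=1 -> q_odd (no change)
  Position 3: read '0', 1-count=1 -> q_odd (no change)
Final state: q_odd, total 1s = 1 (odd); the DFA requires an odd count -> accept

1


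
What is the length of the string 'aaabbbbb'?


String: 'aaabbbbb'
Counting characters:
  'a' appears 3 time(s)
  'b' appears 5 time(s)
Total length = 3 + 5 = 8

8


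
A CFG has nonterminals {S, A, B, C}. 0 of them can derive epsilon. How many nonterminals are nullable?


Nonterminals: {S, A, B, C}
A nonterminal is nullable if it can derive epsilon
Counting nullable nonterminals: 0
Total nullable = 0

0


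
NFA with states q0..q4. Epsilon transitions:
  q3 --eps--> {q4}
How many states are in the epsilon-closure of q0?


Starting from q0
Initialize closure = {q0}
q0 has no outgoing epsilon transitions -> nothing to add
Final closure: {q0}
Size = 1

1


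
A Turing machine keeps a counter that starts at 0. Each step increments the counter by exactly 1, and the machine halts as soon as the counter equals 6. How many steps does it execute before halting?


Counter starts at 0. Counting sequence:
  Step 1: counter = 1
  Step 2: counter = 2
  Step 3: counter = 3
  Step 4: counter = 4
  Step 5: counter = 5
  Step 6: counter = 6
Counter reached 6 -> halt
Total steps = 6

6


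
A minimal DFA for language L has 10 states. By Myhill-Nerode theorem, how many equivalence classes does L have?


Myhill-Nerode theorem:
Number of equivalence classes = number of states in minimal DFA
Minimal DFA states = 10
Therefore equivalence classes = 10

10


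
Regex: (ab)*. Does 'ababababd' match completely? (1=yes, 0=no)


Pattern: (ab)*
String: 'ababababd'
Pattern requires: zero or more repetitions of 'ab'
Length 9 is odd -> cannot be (ab)* -> no match
Result: 0

0


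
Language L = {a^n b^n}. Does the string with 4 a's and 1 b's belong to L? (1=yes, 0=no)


Language requires equal numbers of a's and b's
PDA pushes for each 'a', pops for each 'b'
Number of a's = 4
Number of b's = 1
4 != 1 -> Reject

0


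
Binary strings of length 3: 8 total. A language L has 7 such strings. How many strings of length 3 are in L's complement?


Alphabet: {0,1}
String length: 3
Total strings of length 3 = 2^3 = 8
Strings in L = 7
Complement = total - |L|
= 8 - 7
= 1

1


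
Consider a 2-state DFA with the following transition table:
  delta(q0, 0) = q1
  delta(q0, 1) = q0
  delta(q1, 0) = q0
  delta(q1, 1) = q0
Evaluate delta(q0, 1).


Looking up transition function:
delta(q0, 1) in the table
Row: q0, Column: 1
Result: q0

q0


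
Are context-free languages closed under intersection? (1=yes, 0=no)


CFL closure properties:
  Closed under: union, concatenation, Kleene star
  NOT closed under: intersection, complement
Operation 'intersection' is in not-closed list -> No (not closed)

0


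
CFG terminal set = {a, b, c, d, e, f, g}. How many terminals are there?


Terminal symbols: a, b, c, d, e, f, g
Counting each: a (#1), b (#2), c (#3), d (#4), e (#5), f (#6), g (#7)
Total = 7

7


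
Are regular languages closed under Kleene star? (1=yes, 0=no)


Regular languages are closed under:
- Union (DFA product construction)
- Intersection (DFA product construction)
- Complement (swap accept/reject states)
- Concatenation (NFA construction)
- Kleene star (NFA construction)
Kleene star is in this list
Therefore: closed

1


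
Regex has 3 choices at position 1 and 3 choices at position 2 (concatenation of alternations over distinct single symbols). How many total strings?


First group: 3 alternatives
Second group: 3 alternatives
Concatenation: each choice from group 1 pairs with each from group 2
Total = 3 x 3 = 9

9


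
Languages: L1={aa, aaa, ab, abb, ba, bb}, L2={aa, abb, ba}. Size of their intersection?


L1 = {aa, aaa, ab, abb, ba, bb}
L2 = {aa, abb, ba}
Checking each string in L1 against L2:
  'aa': in L2? Yes
  'aaa': in L2? No
  'ab': in L2? No
  'abb': in L2? Yes
  'ba': in L2? Yes
  'bb': in L2? No
Intersection = {aa, abb, ba}
|L1 ∩ L2| = 3

3


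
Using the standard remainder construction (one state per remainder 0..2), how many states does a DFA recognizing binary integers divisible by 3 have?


Divisibility by 3 is tracked via the remainder mod 3: 0, 1, ..., 2
The construction assigns one state to each remainder
Number of remainders = 3

3


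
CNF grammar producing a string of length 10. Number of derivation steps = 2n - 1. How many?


Chomsky Normal Form derivation:
String length n = 10
Each step either:
  - Splits a nonterminal into two (n-1 such steps)
  - Converts a nonterminal to terminal (n such steps)
Total = (n-1) + n = 2n - 1
= 2(10) - 1
= 20 - 1
= 19

19


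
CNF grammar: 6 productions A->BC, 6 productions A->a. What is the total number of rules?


CNF allows two rule forms:
  A -> BC (binary): 6 rules
  A -> a (terminal): 6 rules
Total = 6 + 6 = 12

12


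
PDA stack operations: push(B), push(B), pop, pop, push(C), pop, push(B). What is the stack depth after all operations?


Tracing stack operations:
  push(B) -> stack = [B], depth=1
  push(B) -> stack = [B,B], depth=2
  pop -> removed B, stack = [B], depth=1
  pop -> removed B, stack = [], depth=0
  push(C) -> stack = [C], depth=1
  pop -> removed C, stack = [], depth=0
  push(B) -> stack = [B], depth=1
Final depth = 1

1


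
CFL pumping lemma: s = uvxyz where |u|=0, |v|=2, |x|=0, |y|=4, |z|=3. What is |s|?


|s| = |u| + |v| + |x| + |y| + |z|
= 0 + 2 + 0 + 4 + 3
= 2 + 0 + 7
= 2 + 7
= 9

9


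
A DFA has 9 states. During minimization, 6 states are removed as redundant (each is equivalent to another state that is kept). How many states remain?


Original DFA: 9 states
Redundant states removed: 6
Minimized states = original - removed
= 9 - 6
= 3

3


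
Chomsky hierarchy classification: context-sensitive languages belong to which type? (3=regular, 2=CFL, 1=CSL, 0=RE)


Chomsky hierarchy levels:
  Type 3: Regular (DFA/NFA/regex)
  Type 2: Context-free (PDA)
  Type 1: Context-sensitive
  Type 0: Recursively enumerable (TM)
'context-sensitive' corresponds to Type 1

1


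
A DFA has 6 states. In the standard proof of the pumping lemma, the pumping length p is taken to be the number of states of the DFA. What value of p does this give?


Pumping lemma for regular languages (standard proof):
Take p = |Q|, the number of DFA states.
Any string of length >= |Q| passes through |Q|+1 states while reading its first |Q| symbols,
so by pigeonhole some state repeats, giving the loop that can be pumped.
Here |Q| = 6
Therefore the proof uses p = 6

6


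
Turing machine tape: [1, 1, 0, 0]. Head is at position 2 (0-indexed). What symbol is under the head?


Tape: [1, 1, 0, 0]
Positions: 0 1 2 3
Values:    1 1 0 0
Head at position 2
tape[2] = 0

0


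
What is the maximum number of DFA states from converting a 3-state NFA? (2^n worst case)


NFA has 3 states
Subset construction: each DFA state = subset of NFA states
Maximum subsets = 2^3
2^3 = 8

8


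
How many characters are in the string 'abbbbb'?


String: 'abbbbb'
Counting characters:
  'a' appears 1 time(s)
  'b' appears 5 time(s)
Total length = 1 + 5 = 6

6


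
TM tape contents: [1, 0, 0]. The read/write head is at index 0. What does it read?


Tape: [1, 0, 0]
Positions: 0 1 2
Values:    1 0 0
Head at position 0
tape[0] = 1

1


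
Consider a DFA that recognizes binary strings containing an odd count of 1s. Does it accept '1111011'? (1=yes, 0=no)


DFA has 2 states: q_even (start, accept=no) and q_odd
Processing string '1111011' character by character:
  Position 0: read '1', 1-count=1 -> q_odd
  Position 1: read '1', 1-count=2 -> q_even
  Position 2: read '1', 1-count=3 -> q_odd
  Position 3: read '1', 1-count=4 -> q_even
  Position 4: read '0', 1-count=4 -> q_even (no change)
  Position 5: read '1', 1-count=5 -> q_odd
  Position 6: read '1', 1-count=6 -> q_even
Final state: q_even, total 1s = 6 (even); the DFA requires an odd count -> reject

0


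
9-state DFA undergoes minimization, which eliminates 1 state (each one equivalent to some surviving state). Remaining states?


Original DFA: 9 states
Redundant states removed: 1
Minimized states = original - removed
= 9 - 1
= 8

8


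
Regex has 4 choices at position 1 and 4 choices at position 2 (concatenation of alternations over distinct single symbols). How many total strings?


First group: 4 alternatives
Second group: 4 alternatives
Concatenation: each choice from group 1 pairs with each from group 2
Total = 4 x 4 = 16

16


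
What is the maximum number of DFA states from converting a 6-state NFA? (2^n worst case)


NFA has 6 states
Subset construction: each DFA state = subset of NFA states
Maximum subsets = 2^6
2^6 = 64

64


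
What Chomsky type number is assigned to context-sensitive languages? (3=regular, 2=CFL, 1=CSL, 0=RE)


Chomsky hierarchy levels:
  Type 3: Regular (DFA/NFA/regex)
  Type 2: Context-free (PDA)
  Type 1: Context-sensitive
  Type 0: Recursively enumerable (TM)
'context-sensitive' corresponds to Type 1

1


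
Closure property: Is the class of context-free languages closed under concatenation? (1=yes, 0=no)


CFL closure properties:
  Closed under: union, concatenation, Kleene star
  NOT closed under: intersection, complement
Operation 'concatenation' is in closed list -> Yes (closed)

1


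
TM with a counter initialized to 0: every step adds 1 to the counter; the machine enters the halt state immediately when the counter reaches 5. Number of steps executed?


Counter starts at 0. Counting sequence:
  Step 1: counter = 1
  Step 2: counter = 2
  Step 3: counter = 3
  Step 4: counter = 4
  Step 5: counter = 5
Counter reached 5 -> halt
Total steps = 5

5


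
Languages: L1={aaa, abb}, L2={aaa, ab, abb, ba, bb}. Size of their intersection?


L1 = {aaa, abb}
L2 = {aaa, ab, abb, ba, bb}
Checking each string in L1 against L2:
  'aaa': in L2? Yes
  'abb': in L2? Yes
Intersection = {aaa, abb}
|L1 ∩ L2| = 2

2


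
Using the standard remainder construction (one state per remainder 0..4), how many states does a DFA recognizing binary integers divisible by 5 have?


Divisibility by 5 is tracked via the remainder mod 5: 0, 1, ..., 4
The construction assigns one state to each remainder
Number of remainders = 5

5


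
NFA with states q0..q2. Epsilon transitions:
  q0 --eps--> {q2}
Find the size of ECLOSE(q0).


Starting from q0
Initialize closure = {q0}
Follow epsilon from q0 -> add q2
Final closure: {q0, q2}
Size = 2

2


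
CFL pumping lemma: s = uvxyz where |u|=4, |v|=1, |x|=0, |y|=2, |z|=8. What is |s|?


|s| = |u| + |v| + |x| + |y| + |z|
= 4 + 1 + 0 + 2 + 8
= 5 + 0 + 10
= 5 + 10
= 15

15


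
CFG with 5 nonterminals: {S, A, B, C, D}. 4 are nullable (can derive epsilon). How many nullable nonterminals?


Nonterminals: {S, A, B, C, D}
A nonterminal is nullable if it can derive epsilon
Counting nullable nonterminals: 4
Total nullable = 4

4


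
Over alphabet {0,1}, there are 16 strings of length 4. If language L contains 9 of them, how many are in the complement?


Alphabet: {0,1}
String length: 4
Total strings of length 4 = 2^4 = 16
Strings in L = 9
Complement = total - |L|
= 16 - 9
= 7

7


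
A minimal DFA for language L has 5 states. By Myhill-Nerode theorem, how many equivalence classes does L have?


Myhill-Nerode theorem:
Number of equivalence classes = number of states in minimal DFA
Minimal DFA states = 5
Therefore equivalence classes = 5

5


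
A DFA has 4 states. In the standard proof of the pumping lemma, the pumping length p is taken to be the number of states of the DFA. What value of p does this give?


Pumping lemma for regular languages (standard proof):
Take p = |Q|, the number of DFA states.
Any string of length >= |Q| passes through |Q|+1 states while reading its first |Q| symbols,
so by pigeonhole some state repeats, giving the loop that can be pumped.
Here |Q| = 4
Therefore the proof uses p = 4

4


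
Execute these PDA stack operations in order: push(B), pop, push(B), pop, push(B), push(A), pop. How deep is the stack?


Tracing stack operations:
  push(B) -> stack = [B], depth=1
  pop -> removed B, stack = [], depth=0
  push(B) -> stack = [B], depth=1
  pop -> removed B, stack = [], depth=0
  push(B) -> stack = [B], depth=1
  push(A) -> stack = [B,A], depth=2
  pop -> removed A, stack = [B], depth=1
Final depth = 1

1


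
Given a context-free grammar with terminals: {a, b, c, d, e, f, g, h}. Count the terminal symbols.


Terminal symbols: a, b, c, d, e, f, g, h
Counting each: a (#1), b (#2), c (#3), d (#4), e (#5), f (#6), g (#7), h (#8)
Total = 8

8


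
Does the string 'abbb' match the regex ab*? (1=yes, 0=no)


Pattern: ab*
String: 'abbb'
Pattern requires: exactly one 'a' followed by zero or more 'b's
First char is 'a' -> OK
Rest 'bbb': all b's? Yes
Result: 1

1


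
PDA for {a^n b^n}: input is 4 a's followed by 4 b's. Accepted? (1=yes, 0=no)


Language requires equal numbers of a's and b's
PDA pushes for each 'a', pops for each 'b'
Number of a's = 4
Number of b's = 4
4 == 4 -> Accept

1


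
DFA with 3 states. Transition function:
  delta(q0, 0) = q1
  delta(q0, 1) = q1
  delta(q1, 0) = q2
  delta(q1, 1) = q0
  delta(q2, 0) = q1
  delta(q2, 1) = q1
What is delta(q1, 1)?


Looking up transition function:
delta(q1, 1) in the table
Row: q1, Column: 1
Result: q0

q0


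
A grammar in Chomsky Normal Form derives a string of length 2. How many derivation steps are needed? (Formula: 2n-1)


Chomsky Normal Form derivation:
String length n = 2
Each step either:
  - Splits a nonterminal into two (n-1 such steps)
  - Converts a nonterminal to terminal (n such steps)
Total = (n-1) + n = 2n - 1
= 2(2) - 1
= 4 - 1
= 3

3


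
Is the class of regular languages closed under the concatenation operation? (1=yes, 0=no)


Regular languages are closed under:
- Union (DFA product construction)
- Intersection (DFA product construction)
- Complement (swap accept/reject states)
- Concatenation (NFA construction)
- Kleene star (NFA construction)
concatenation is in this list
Therefore: closed

1


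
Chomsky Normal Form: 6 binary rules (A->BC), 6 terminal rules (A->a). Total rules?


CNF allows two rule forms:
  A -> BC (binary): 6 rules
  A -> a (terminal): 6 rules
Total = 6 + 6 = 12

12


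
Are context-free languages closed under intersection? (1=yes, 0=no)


CFL closure properties:
  Closed under: union, concatenation, Kleene star
  NOT closed under: intersection, complement
Operation 'intersection' is in not-closed list -> No (not closed)

0


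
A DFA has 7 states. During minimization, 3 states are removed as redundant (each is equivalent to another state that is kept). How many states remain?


Original DFA: 7 states
Redundant states removed: 3
Minimized states = original - removed
= 7 - 3
= 4

4


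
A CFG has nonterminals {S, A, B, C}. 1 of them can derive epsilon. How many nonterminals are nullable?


Nonterminals: {S, A, B, C}
A nonterminal is nullable if it can derive epsilon
Counting nullable nonterminals: 1
Total nullable = 1

1


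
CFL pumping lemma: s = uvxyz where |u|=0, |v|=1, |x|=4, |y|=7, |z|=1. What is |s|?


|s| = |u| + |v| + |x| + |y| + |z|
= 0 + 1 + 4 + 7 + 1
= 1 + 4 + 8
= 5 + 8
= 13

13


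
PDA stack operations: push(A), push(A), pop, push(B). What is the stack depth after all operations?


Tracing stack operations:
  push(A) -> stack = [A], depth=1
  push(A) -> stack = [A,A], depth=2
  pop -> removed A, stack = [A], depth=1
  push(B) -> stack = [A,B], depth=2
Final depth = 2

2


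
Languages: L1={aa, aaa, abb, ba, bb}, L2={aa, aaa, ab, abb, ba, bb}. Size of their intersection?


L1 = {aa, aaa, abb, ba, bb}
L2 = {aa, aaa, ab, abb, ba, bb}
Checking each string in L1 against L2:
  'aa': in L2? Yes
  'aaa': in L2? Yes
  'abb': in L2? Yes
  'ba': in L2? Yes
  'bb': in L2? Yes
Intersection = {aa, aaa, abb, ba, bb}
|L1 ∩ L2| = 5

5


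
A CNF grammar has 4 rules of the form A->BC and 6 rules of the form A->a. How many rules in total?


CNF allows two rule forms:
  A -> BC (binary): 4 rules
  A -> a (terminal): 6 rules
Total = 4 + 6 = 10

10


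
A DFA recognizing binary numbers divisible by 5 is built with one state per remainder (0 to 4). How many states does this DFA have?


Divisibility by 5 is tracked via the remainder mod 5: 0, 1, ..., 4
The construction assigns one state to each remainder
Number of remainders = 5

5


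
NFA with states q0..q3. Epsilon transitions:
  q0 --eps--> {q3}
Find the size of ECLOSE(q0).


Starting from q0
Initialize closure = {q0}
Follow epsilon from q0 -> add q3
Final closure: {q0, q3}
Size = 2

2


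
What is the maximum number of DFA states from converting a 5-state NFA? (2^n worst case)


NFA has 5 states
Subset construction: each DFA state = subset of NFA states
Maximum subsets = 2^5
2^5 = 32

32


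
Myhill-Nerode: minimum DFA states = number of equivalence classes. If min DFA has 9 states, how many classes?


Myhill-Nerode theorem:
Number of equivalence classes = number of states in minimal DFA
Minimal DFA states = 9
Therefore equivalence classes = 9

9


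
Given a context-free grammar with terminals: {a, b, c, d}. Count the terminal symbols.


Terminal symbols: a, b, c, d
Counting each: a (#1), b (#2), c (#3), d (#4)
Total = 4

4


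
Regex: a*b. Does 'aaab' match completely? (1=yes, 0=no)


Pattern: a*b
String: 'aaab'
Pattern requires: zero or more 'a's followed by exactly one 'b'
Found 3 leading 'a's
Remaining: 'b'
Remaining is exactly 'b' -> match
Result: 1

1


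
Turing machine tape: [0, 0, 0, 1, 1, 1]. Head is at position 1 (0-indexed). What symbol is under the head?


Tape: [0, 0, 0, 1, 1, 1]
Positions: 0 1 2 3 4 5
Values:    0 0 0 1 1 1
Head at position 1
tape[1] = 0

0


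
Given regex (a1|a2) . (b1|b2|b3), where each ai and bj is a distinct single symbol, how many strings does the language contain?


First group: 2 alternatives
Second group: 3 alternatives
Concatenation: each choice from group 1 pairs with each from group 2
Total = 2 x 3 = 6

6


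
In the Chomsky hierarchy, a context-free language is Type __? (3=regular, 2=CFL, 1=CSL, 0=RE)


Chomsky hierarchy levels:
  Type 3: Regular (DFA/NFA/regex)
  Type 2: Context-free (PDA)
  Type 1: Context-sensitive
  Type 0: Recursively enumerable (TM)
'context-free' corresponds to Type 2

2


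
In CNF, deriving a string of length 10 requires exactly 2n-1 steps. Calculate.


Chomsky Normal Form derivation:
String length n = 10
Each step either:
  - Splits a nonterminal into two (n-1 such steps)
  - Converts a nonterminal to terminal (n such steps)
Total = (n-1) + n = 2n - 1
= 2(10) - 1
= 20 - 1
= 19

19


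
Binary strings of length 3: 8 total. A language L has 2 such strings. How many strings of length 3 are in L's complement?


Alphabet: {0,1}
String length: 3
Total strings of length 3 = 2^3 = 8
Strings in L = 2
Complement = total - |L|
= 8 - 2
= 6

6


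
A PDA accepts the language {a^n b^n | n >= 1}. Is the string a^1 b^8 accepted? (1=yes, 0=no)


Language requires equal numbers of a's and b's
PDA pushes for each 'a', pops for each 'b'
Number of a's = 1
Number of b's = 8
1 != 8 -> Reject

0


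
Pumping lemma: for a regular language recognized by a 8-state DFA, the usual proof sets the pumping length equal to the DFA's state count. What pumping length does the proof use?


Pumping lemma for regular languages (standard proof):
Take p = |Q|, the number of DFA states.
Any string of length >= |Q| passes through |Q|+1 states while reading its first |Q| symbols,
so by pigeonhole some state repeats, giving the loop that can be pumped.
Here |Q| = 8
Therefore the proof uses p = 8

8


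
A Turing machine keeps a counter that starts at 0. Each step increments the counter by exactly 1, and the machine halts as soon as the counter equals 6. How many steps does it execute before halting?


Counter starts at 0. Counting sequence:
  Step 1: counter = 1
  Step 2: counter = 2
  Step 3: counter = 3
  Step 4: counter = 4
  Step 5: counter = 5
  Step 6: counter = 6
Counter reached 6 -> halt
Total steps = 6

6


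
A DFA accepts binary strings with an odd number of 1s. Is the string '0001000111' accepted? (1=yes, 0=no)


DFA has 2 states: q_even (start, accept=no) and q_odd
Processing string '0001000111' character by character:
  Position 0: read '0', 1-count=0 -> q_even (no change)
  Position 1: read '0', 1-count=0 -> q_even (no change)
  Position 2: read '0', 1-count=0 -> q_even (no change)
  Position 3: read '1', 1-count=1 -> q_odd
  Position 4: read '0', 1-count=1 -> q_odd (no change)
  Position 5: read '0', 1-count=1 -> q_odd (no change)
  Position 6: read '0', 1-count=1 -> q_odd (no change)
  Position 7: read '1', 1-count=2 -> q_even
  Position 8: read '1', 1-count=3 -> q_odd
  Position 9: read '1', 1-count=4 -> q_even
Final state: q_even, total 1s = 4 (even); the DFA requires an odd count -> reject

0


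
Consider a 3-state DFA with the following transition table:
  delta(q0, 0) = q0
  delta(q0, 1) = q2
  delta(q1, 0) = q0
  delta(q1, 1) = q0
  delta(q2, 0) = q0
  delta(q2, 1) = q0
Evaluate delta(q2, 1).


Looking up transition function:
delta(q2, 1) in the table
Row: q2, Column: 1
Result: q0

q0


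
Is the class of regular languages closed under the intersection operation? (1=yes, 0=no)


Regular languages are closed under:
- Union (DFA product construction)
- Intersection (DFA product construction)
- Complement (swap accept/reject states)
- Concatenation (NFA construction)
- Kleene star (NFA construction)
intersection is in this list
Therefore: closed

1


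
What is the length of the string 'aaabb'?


String: 'aaabb'
Counting characters:
  'a' appears 3 time(s)
  'b' appears 2 time(s)
Total length = 3 + 2 = 5

5


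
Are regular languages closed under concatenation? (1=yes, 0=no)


Regular languages are closed under all standard operations:
- Union: Yes (product construction)
- Intersection: Yes (product construction)
- Complement: Yes (swap accept/reject)
- Concatenation: Yes (NFA construction)
Operation: concatenation -> Closed

1


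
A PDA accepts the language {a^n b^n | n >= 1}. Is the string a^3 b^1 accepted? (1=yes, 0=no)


Language requires equal numbers of a's and b's
PDA pushes for each 'a', pops for each 'b'
Number of a's = 3
Number of b's = 1
3 != 1 -> Reject

0


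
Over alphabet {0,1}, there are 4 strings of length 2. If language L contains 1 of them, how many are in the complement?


Alphabet: {0,1}
String length: 2
Total strings of length 2 = 2^2 = 4
Strings in L = 1
Complement = total - |L|
= 4 - 1
= 3

3


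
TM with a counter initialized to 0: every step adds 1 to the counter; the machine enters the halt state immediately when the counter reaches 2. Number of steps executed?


Counter starts at 0. Counting sequence:
  Step 1: counter = 1
  Step 2: counter = 2
Counter reached 2 -> halt
Total steps = 2

2


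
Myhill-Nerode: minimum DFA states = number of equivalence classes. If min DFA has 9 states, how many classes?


Myhill-Nerode theorem:
Number of equivalence classes = number of states in minimal DFA
Minimal DFA states = 9
Therefore equivalence classes = 9

9


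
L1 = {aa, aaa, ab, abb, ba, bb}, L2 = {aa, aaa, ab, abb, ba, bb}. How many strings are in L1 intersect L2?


L1 = {aa, aaa, ab, abb, ba, bb}
L2 = {aa, aaa, ab, abb, ba, bb}
Checking each string in L1 against L2:
  'aa': in L2? Yes
  'aaa': in L2? Yes
  'ab': in L2? Yes
  'abb': in L2? Yes
  'ba': in L2? Yes
  'bb': in L2? Yes
Intersection = {aa, aaa, ab, abb, ba, bb}
|L1 ∩ L2| = 6

6
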